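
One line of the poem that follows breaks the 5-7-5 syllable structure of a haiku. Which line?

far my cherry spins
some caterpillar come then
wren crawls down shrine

The third line

Line 1: far(1) + my(1) + cherry(2) + spins(1) = 5 ✓
Line 2: some(1) + caterpillar(4) + come(1) + then(1) = 7 ✓
Line 3: wren(1) + crawls(1) + down(1) + shrine(1) = 4 (expected 5)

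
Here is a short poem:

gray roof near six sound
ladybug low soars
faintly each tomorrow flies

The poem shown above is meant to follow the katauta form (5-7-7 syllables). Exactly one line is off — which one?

Line 2

Line 1: gray (1), roof (1), near (1), six (1), sound (1) → 5 ✓
Line 2: ladybug (3), low (1), soars (1) → 5 (expected 7)
Line 3: faintly (2), each (1), tomorrow (3), flies (1) → 7 ✓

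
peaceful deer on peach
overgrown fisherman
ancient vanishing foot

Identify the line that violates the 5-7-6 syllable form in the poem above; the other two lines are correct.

The second line

Line 1: peaceful(2) + deer(1) + on(1) + peach(1) = 5 ✓
Line 2: overgrown(3) + fisherman(3) = 6 (expected 7)
Line 3: ancient(2) + vanishing(3) + foot(1) = 6 ✓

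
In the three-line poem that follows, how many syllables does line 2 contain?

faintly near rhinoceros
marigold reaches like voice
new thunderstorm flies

Line 2: marigold (3), reaches (2), like (1), voice (1) → 7

7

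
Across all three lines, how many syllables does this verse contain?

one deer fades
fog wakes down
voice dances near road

Line 1: one(1) + deer(1) + fades(1) = 3
Line 2: fog(1) + wakes(1) + down(1) = 3
Line 3: voice(1) + dances(2) + near(1) + road(1) = 5
Total: 3 + 3 + 5 = 11

11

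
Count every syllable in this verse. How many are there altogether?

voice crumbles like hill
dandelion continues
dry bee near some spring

Line 1: voice(1) + crumbles(2) + like(1) + hill(1) = 5
Line 2: dandelion(4) + continues(3) = 7
Line 3: dry(1) + bee(1) + near(1) + some(1) + spring(1) = 5
Total: 5 + 7 + 5 = 17

17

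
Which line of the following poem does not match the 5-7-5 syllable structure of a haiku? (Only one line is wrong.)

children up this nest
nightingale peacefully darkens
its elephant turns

Line 2

Line 1: children(2) + up(1) + this(1) + nest(1) = 5 ✓
Line 2: nightingale(3) + peacefully(3) + darkens(2) = 8 (expected 7)
Line 3: its(1) + elephant(3) + turns(1) = 5 ✓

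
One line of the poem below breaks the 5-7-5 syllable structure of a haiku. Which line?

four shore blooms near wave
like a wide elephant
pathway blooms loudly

Line 1: four(1) + shore(1) + blooms(1) + near(1) + wave(1) = 5 ✓
Line 2: like(1) + a(1) + wide(1) + elephant(3) = 6 (expected 7)
Line 3: pathway(2) + blooms(1) + loudly(2) = 5 ✓

Line 2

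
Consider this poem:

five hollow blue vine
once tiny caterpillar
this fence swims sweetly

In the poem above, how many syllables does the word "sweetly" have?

2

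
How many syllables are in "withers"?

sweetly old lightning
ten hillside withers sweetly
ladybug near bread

2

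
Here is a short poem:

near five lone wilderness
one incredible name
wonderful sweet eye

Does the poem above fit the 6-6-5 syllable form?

Yes

Line 1: near (1), five (1), lone (1), wilderness (3) → 6 ✓
Line 2: one (1), incredible (4), name (1) → 6 ✓
Line 3: wonderful (3), sweet (1), eye (1) → 5 ✓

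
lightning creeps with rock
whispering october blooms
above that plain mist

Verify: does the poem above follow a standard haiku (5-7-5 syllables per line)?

Line 1: lightning (2), creeps (1), with (1), rock (1) → 5 ✓
Line 2: whispering (3), october (3), blooms (1) → 7 ✓
Line 3: above (2), that (1), plain (1), mist (1) → 5 ✓

Yes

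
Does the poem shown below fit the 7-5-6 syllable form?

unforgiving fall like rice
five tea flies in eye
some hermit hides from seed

Line 1: unforgiving(4) + fall(1) + like(1) + rice(1) = 7 ✓
Line 2: five(1) + tea(1) + flies(1) + in(1) + eye(1) = 5 ✓
Line 3: some(1) + hermit(2) + hides(1) + from(1) + seed(1) = 6 ✓

Yes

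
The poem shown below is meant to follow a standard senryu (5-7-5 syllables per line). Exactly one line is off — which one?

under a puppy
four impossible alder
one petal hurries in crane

Line 3

Line 1: under (2), a (1), puppy (2) → 5 ✓
Line 2: four (1), impossible (4), alder (2) → 7 ✓
Line 3: one (1), petal (2), hurries (2), in (1), crane (1) → 7 (expected 5)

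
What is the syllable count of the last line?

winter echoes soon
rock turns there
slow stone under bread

The last line: slow (1), stone (1), under (2), bread (1) → 5

5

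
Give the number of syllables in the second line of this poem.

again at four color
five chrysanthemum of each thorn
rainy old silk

8

The second line: five (1), chrysanthemum (4), of (1), each (1), thorn (1) → 8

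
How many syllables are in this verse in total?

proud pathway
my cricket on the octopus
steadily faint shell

16

Line 1: "proud pathway": 1+2 = 3
Line 2: "my cricket on the octopus": 1+2+1+1+3 = 8
Line 3: "steadily faint shell": 3+1+1 = 5
Total: 3 + 8 + 5 = 16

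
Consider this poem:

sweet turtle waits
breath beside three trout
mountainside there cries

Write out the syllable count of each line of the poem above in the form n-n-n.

Line 1: sweet (1), turtle (2), waits (1) → 4
Line 2: breath (1), beside (2), three (1), trout (1) → 5
Line 3: mountainside (3), there (1), cries (1) → 5

4-5-5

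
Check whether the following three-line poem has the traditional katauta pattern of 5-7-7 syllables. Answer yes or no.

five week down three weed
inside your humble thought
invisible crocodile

Line 1: five (1), week (1), down (1), three (1), weed (1) → 5 ✓
Line 2: inside (2), your (1), humble (2), thought (1) → 6 (expected 7)
Line 3: invisible (4), crocodile (3) → 7 ✓

No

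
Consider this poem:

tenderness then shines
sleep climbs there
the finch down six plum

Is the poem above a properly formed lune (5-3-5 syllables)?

Yes

Line 1: tenderness(3) + then(1) + shines(1) = 5 ✓
Line 2: sleep(1) + climbs(1) + there(1) = 3 ✓
Line 3: the(1) + finch(1) + down(1) + six(1) + plum(1) = 5 ✓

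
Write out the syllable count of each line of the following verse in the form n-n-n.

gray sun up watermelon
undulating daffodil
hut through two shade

7-7-4

Line 1: gray (1), sun (1), up (1), watermelon (4) → 7
Line 2: undulating (4), daffodil (3) → 7
Line 3: hut (1), through (1), two (1), shade (1) → 4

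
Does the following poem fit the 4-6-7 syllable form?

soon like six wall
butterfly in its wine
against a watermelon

Line 1: "soon like six wall": 1+1+1+1 = 4 ✓
Line 2: "butterfly in its wine": 3+1+1+1 = 6 ✓
Line 3: "against a watermelon": 2+1+4 = 7 ✓

Yes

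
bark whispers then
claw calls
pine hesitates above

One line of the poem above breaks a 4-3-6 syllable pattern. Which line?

Line 2

Line 1: "bark whispers then": 1+2+1 = 4 ✓
Line 2: "claw calls": 1+1 = 2 (expected 3)
Line 3: "pine hesitates above": 1+3+2 = 6 ✓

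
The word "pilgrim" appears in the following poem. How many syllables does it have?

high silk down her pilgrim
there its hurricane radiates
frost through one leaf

2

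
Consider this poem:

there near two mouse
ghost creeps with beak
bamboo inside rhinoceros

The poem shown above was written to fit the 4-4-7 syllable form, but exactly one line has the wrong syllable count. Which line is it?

Line 3

Line 1: there (1), near (1), two (1), mouse (1) → 4 ✓
Line 2: ghost (1), creeps (1), with (1), beak (1) → 4 ✓
Line 3: bamboo (2), inside (2), rhinoceros (4) → 8 (expected 7)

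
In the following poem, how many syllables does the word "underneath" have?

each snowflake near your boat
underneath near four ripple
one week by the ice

3

"underneath" has 3 syllables.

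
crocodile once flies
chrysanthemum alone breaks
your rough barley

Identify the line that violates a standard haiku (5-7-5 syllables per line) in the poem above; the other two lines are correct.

Line 3

Line 1: crocodile(3) + once(1) + flies(1) = 5 ✓
Line 2: chrysanthemum(4) + alone(2) + breaks(1) = 7 ✓
Line 3: your(1) + rough(1) + barley(2) = 4 (expected 5)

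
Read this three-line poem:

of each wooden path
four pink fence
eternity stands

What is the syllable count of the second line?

3

The second line: four (1), pink (1), fence (1) → 3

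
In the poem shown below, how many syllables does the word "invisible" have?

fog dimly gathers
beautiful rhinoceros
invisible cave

4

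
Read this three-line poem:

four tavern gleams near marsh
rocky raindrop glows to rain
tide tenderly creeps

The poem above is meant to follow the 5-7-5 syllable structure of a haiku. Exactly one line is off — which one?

Line 1: four(1) + tavern(2) + gleams(1) + near(1) + marsh(1) = 6 (expected 5)
Line 2: rocky(2) + raindrop(2) + glows(1) + to(1) + rain(1) = 7 ✓
Line 3: tide(1) + tenderly(3) + creeps(1) = 5 ✓

The first line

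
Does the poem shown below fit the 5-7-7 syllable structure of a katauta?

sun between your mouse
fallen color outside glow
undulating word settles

Yes

Line 1: sun (1), between (2), your (1), mouse (1) → 5 ✓
Line 2: fallen (2), color (2), outside (2), glow (1) → 7 ✓
Line 3: undulating (4), word (1), settles (2) → 7 ✓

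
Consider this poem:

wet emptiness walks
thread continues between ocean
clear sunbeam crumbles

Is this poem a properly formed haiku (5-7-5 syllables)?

No

Line 1: wet (1), emptiness (3), walks (1) → 5 ✓
Line 2: thread (1), continues (3), between (2), ocean (2) → 8 (expected 7)
Line 3: clear (1), sunbeam (2), crumbles (2) → 5 ✓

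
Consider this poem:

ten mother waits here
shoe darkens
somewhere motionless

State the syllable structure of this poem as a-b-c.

Line 1: ten (1), mother (2), waits (1), here (1) → 5
Line 2: shoe (1), darkens (2) → 3
Line 3: somewhere (2), motionless (3) → 5

5-3-5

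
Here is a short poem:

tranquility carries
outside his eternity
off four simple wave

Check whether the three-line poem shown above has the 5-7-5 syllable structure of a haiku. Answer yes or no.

No

Line 1: "tranquility carries": 4+2 = 6 (expected 5)
Line 2: "outside his eternity": 2+1+4 = 7 ✓
Line 3: "off four simple wave": 1+1+2+1 = 5 ✓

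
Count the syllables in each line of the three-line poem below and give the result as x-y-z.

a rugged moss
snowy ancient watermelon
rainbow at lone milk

4-8-5

Line 1: "a rugged moss": 1+2+1 = 4
Line 2: "snowy ancient watermelon": 2+2+4 = 8
Line 3: "rainbow at lone milk": 2+1+1+1 = 5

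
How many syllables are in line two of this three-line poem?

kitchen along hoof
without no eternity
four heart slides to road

7

Line two: "without no eternity": 2+1+4 = 7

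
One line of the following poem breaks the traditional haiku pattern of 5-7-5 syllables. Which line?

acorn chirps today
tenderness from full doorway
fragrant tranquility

The third line

Line 1: acorn (2), chirps (1), today (2) → 5 ✓
Line 2: tenderness (3), from (1), full (1), doorway (2) → 7 ✓
Line 3: fragrant (2), tranquility (4) → 6 (expected 5)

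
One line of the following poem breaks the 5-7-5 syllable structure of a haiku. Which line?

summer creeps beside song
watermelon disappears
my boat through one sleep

Line 1

Line 1: summer (2), creeps (1), beside (2), song (1) → 6 (expected 5)
Line 2: watermelon (4), disappears (3) → 7 ✓
Line 3: my (1), boat (1), through (1), one (1), sleep (1) → 5 ✓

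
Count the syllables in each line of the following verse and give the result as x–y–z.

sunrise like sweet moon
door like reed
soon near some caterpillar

5–3–7

Line 1: sunrise (2), like (1), sweet (1), moon (1) → 5
Line 2: door (1), like (1), reed (1) → 3
Line 3: soon (1), near (1), some (1), caterpillar (4) → 7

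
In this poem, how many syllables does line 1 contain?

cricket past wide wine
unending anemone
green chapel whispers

Line 1: cricket (2), past (1), wide (1), wine (1) → 5

5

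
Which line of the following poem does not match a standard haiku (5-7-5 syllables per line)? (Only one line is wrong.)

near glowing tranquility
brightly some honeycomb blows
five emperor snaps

Line 1: near(1) + glowing(2) + tranquility(4) = 7 (expected 5)
Line 2: brightly(2) + some(1) + honeycomb(3) + blows(1) = 7 ✓
Line 3: five(1) + emperor(3) + snaps(1) = 5 ✓

The first line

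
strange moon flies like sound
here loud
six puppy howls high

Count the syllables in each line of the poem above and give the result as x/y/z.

Line 1: strange (1), moon (1), flies (1), like (1), sound (1) → 5
Line 2: here (1), loud (1) → 2
Line 3: six (1), puppy (2), howls (1), high (1) → 5

5/2/5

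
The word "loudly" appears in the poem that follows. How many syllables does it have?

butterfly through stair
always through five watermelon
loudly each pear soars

2

"loudly" has 2 syllables.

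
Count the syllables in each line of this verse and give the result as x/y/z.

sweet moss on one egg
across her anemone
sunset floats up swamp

5/7/5

Line 1: "sweet moss on one egg": 1+1+1+1+1 = 5
Line 2: "across her anemone": 2+1+4 = 7
Line 3: "sunset floats up swamp": 2+1+1+1 = 5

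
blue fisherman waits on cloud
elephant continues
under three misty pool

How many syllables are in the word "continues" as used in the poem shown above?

3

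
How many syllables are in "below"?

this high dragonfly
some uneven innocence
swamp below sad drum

"below" has 2 syllables.

2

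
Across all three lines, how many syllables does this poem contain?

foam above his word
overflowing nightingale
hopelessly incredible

19

Line 1: foam(1) + above(2) + his(1) + word(1) = 5
Line 2: overflowing(4) + nightingale(3) = 7
Line 3: hopelessly(3) + incredible(4) = 7
Total: 5 + 7 + 7 = 19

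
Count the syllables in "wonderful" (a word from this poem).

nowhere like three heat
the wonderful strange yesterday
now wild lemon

3

"wonderful" has 3 syllables.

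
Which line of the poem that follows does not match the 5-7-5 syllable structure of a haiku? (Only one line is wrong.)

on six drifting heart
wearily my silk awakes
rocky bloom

Line 1: "on six drifting heart": 1+1+2+1 = 5 ✓
Line 2: "wearily my silk awakes": 3+1+1+2 = 7 ✓
Line 3: "rocky bloom": 2+1 = 3 (expected 5)

The third line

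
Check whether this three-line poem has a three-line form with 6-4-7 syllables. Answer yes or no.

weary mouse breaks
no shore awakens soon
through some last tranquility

No

Line 1: weary(2) + mouse(1) + breaks(1) = 4 (expected 6)
Line 2: no(1) + shore(1) + awakens(3) + soon(1) = 6 (expected 4)
Line 3: through(1) + some(1) + last(1) + tranquility(4) = 7 ✓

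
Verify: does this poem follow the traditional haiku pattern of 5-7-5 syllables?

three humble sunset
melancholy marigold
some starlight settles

Line 1: "three humble sunset": 1+2+2 = 5 ✓
Line 2: "melancholy marigold": 4+3 = 7 ✓
Line 3: "some starlight settles": 1+2+2 = 5 ✓

Yes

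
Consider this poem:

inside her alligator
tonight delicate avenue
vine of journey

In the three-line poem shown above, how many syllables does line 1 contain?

Line 1: inside (2), her (1), alligator (4) → 7

7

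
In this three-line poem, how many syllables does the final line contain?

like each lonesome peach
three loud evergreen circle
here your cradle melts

5

The final line: here(1) + your(1) + cradle(2) + melts(1) = 5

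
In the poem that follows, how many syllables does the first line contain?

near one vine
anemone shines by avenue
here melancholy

3

The first line: near (1), one (1), vine (1) → 3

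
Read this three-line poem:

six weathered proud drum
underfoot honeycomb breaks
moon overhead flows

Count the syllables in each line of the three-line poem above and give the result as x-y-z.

5-7-5

Line 1: six(1) + weathered(2) + proud(1) + drum(1) = 5
Line 2: underfoot(3) + honeycomb(3) + breaks(1) = 7
Line 3: moon(1) + overhead(3) + flows(1) = 5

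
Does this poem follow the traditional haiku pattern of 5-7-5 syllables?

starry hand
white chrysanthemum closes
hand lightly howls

No

Line 1: starry(2) + hand(1) = 3 (expected 5)
Line 2: white(1) + chrysanthemum(4) + closes(2) = 7 ✓
Line 3: hand(1) + lightly(2) + howls(1) = 4 (expected 5)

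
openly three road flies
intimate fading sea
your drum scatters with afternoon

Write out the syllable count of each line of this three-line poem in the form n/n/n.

6/6/8

Line 1: openly(3) + three(1) + road(1) + flies(1) = 6
Line 2: intimate(3) + fading(2) + sea(1) = 6
Line 3: your(1) + drum(1) + scatters(2) + with(1) + afternoon(3) = 8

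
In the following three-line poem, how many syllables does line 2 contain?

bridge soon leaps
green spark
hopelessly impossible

Line 2: "green spark": 1+1 = 2

2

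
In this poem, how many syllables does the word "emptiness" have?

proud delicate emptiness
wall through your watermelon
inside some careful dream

3

"emptiness" has 3 syllables.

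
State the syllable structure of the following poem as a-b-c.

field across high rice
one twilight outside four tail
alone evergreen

5-7-5

Line 1: field (1), across (2), high (1), rice (1) → 5
Line 2: one (1), twilight (2), outside (2), four (1), tail (1) → 7
Line 3: alone (2), evergreen (3) → 5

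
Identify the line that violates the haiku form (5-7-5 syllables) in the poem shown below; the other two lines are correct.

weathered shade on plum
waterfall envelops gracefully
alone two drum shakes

The second line

Line 1: weathered(2) + shade(1) + on(1) + plum(1) = 5 ✓
Line 2: waterfall(3) + envelops(3) + gracefully(3) = 9 (expected 7)
Line 3: alone(2) + two(1) + drum(1) + shakes(1) = 5 ✓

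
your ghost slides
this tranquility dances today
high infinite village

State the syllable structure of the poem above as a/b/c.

3/9/6

Line 1: your(1) + ghost(1) + slides(1) = 3
Line 2: this(1) + tranquility(4) + dances(2) + today(2) = 9
Line 3: high(1) + infinite(3) + village(2) = 6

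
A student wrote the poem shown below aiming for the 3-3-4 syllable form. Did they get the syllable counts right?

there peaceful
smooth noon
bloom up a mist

No

Line 1: there (1), peaceful (2) → 3 ✓
Line 2: smooth (1), noon (1) → 2 (expected 3)
Line 3: bloom (1), up (1), a (1), mist (1) → 4 ✓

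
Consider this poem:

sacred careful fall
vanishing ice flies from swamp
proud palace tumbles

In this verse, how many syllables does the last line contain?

5

The last line: proud (1), palace (2), tumbles (2) → 5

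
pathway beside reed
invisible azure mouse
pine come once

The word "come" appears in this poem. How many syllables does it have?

1

"come" has 1 syllable.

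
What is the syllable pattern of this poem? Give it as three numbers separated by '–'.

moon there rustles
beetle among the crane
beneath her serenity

Line 1: "moon there rustles": 1+1+2 = 4
Line 2: "beetle among the crane": 2+2+1+1 = 6
Line 3: "beneath her serenity": 2+1+4 = 7

4–6–7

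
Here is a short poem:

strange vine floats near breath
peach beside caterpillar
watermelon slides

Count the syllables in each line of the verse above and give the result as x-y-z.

5-7-5

Line 1: strange(1) + vine(1) + floats(1) + near(1) + breath(1) = 5
Line 2: peach(1) + beside(2) + caterpillar(4) = 7
Line 3: watermelon(4) + slides(1) = 5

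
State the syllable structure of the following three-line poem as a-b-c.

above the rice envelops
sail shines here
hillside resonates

Line 1: above (2), the (1), rice (1), envelops (3) → 7
Line 2: sail (1), shines (1), here (1) → 3
Line 3: hillside (2), resonates (3) → 5

7-3-5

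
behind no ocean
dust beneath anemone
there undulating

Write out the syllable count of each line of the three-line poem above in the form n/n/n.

5/7/5

Line 1: "behind no ocean": 2+1+2 = 5
Line 2: "dust beneath anemone": 1+2+4 = 7
Line 3: "there undulating": 1+4 = 5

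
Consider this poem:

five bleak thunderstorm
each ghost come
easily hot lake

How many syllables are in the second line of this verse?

3

The second line: each(1) + ghost(1) + come(1) = 3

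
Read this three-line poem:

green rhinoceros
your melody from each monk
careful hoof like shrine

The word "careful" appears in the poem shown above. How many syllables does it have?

"careful" has 2 syllables.

2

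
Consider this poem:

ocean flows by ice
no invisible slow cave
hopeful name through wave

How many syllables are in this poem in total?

Line 1: ocean(2) + flows(1) + by(1) + ice(1) = 5
Line 2: no(1) + invisible(4) + slow(1) + cave(1) = 7
Line 3: hopeful(2) + name(1) + through(1) + wave(1) = 5
Total: 5 + 7 + 5 = 17

17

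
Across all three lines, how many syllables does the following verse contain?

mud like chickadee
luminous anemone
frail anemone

Line 1: "mud like chickadee": 1+1+3 = 5
Line 2: "luminous anemone": 3+4 = 7
Line 3: "frail anemone": 1+4 = 5
Total: 5 + 7 + 5 = 17

17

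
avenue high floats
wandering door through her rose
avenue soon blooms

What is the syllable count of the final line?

The final line: "avenue soon blooms": 3+1+1 = 5

5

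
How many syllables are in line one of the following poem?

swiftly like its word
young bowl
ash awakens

5

Line one: "swiftly like its word": 2+1+1+1 = 5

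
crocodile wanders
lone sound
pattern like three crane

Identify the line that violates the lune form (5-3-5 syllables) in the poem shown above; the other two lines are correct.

Line 1: crocodile (3), wanders (2) → 5 ✓
Line 2: lone (1), sound (1) → 2 (expected 3)
Line 3: pattern (2), like (1), three (1), crane (1) → 5 ✓

The second line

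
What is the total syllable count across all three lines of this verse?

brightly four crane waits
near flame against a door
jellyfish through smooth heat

Line 1: "brightly four crane waits": 2+1+1+1 = 5
Line 2: "near flame against a door": 1+1+2+1+1 = 6
Line 3: "jellyfish through smooth heat": 3+1+1+1 = 6
Total: 5 + 6 + 6 = 17

17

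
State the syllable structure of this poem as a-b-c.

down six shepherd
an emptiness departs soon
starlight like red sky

4-7-5

Line 1: down (1), six (1), shepherd (2) → 4
Line 2: an (1), emptiness (3), departs (2), soon (1) → 7
Line 3: starlight (2), like (1), red (1), sky (1) → 5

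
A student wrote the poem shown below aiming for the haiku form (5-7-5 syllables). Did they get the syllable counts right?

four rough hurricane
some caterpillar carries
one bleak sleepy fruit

Line 1: four (1), rough (1), hurricane (3) → 5 ✓
Line 2: some (1), caterpillar (4), carries (2) → 7 ✓
Line 3: one (1), bleak (1), sleepy (2), fruit (1) → 5 ✓

Yes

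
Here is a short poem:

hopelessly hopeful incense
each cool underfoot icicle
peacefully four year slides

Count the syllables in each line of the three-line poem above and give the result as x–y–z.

Line 1: hopelessly (3), hopeful (2), incense (2) → 7
Line 2: each (1), cool (1), underfoot (3), icicle (3) → 8
Line 3: peacefully (3), four (1), year (1), slides (1) → 6

7–8–6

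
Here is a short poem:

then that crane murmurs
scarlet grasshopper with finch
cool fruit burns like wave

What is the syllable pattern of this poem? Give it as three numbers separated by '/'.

5/7/5

Line 1: then (1), that (1), crane (1), murmurs (2) → 5
Line 2: scarlet (2), grasshopper (3), with (1), finch (1) → 7
Line 3: cool (1), fruit (1), burns (1), like (1), wave (1) → 5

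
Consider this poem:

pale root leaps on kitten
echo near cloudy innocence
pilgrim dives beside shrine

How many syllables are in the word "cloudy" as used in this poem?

"cloudy" has 2 syllables.

2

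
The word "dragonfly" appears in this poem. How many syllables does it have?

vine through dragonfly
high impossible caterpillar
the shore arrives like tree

3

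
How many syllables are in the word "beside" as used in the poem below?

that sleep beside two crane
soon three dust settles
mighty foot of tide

2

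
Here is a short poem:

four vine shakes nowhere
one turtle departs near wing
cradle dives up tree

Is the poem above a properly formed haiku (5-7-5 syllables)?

Line 1: four (1), vine (1), shakes (1), nowhere (2) → 5 ✓
Line 2: one (1), turtle (2), departs (2), near (1), wing (1) → 7 ✓
Line 3: cradle (2), dives (1), up (1), tree (1) → 5 ✓

Yes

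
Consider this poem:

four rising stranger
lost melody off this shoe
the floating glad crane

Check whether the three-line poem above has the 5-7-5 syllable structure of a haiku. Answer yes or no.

Yes

Line 1: "four rising stranger": 1+2+2 = 5 ✓
Line 2: "lost melody off this shoe": 1+3+1+1+1 = 7 ✓
Line 3: "the floating glad crane": 1+2+1+1 = 5 ✓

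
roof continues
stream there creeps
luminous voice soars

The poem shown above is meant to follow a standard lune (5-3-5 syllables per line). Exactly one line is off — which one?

The first line

Line 1: "roof continues": 1+3 = 4 (expected 5)
Line 2: "stream there creeps": 1+1+1 = 3 ✓
Line 3: "luminous voice soars": 3+1+1 = 5 ✓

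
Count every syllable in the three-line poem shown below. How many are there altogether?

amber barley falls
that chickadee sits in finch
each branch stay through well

Line 1: "amber barley falls": 2+2+1 = 5
Line 2: "that chickadee sits in finch": 1+3+1+1+1 = 7
Line 3: "each branch stay through well": 1+1+1+1+1 = 5
Total: 5 + 7 + 5 = 17

17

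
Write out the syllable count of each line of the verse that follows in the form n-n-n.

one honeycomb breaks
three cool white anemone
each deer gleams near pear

5-7-5

Line 1: one(1) + honeycomb(3) + breaks(1) = 5
Line 2: three(1) + cool(1) + white(1) + anemone(4) = 7
Line 3: each(1) + deer(1) + gleams(1) + near(1) + pear(1) = 5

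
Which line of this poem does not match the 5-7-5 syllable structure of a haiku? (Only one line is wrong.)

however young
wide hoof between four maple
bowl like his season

Line 1: however (3), young (1) → 4 (expected 5)
Line 2: wide (1), hoof (1), between (2), four (1), maple (2) → 7 ✓
Line 3: bowl (1), like (1), his (1), season (2) → 5 ✓

Line 1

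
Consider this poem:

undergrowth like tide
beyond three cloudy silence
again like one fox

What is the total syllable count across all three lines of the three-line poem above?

Line 1: undergrowth(3) + like(1) + tide(1) = 5
Line 2: beyond(2) + three(1) + cloudy(2) + silence(2) = 7
Line 3: again(2) + like(1) + one(1) + fox(1) = 5
Total: 5 + 7 + 5 = 17

17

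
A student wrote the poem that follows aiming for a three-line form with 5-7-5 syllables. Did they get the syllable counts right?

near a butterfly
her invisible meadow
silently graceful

Line 1: near(1) + a(1) + butterfly(3) = 5 ✓
Line 2: her(1) + invisible(4) + meadow(2) = 7 ✓
Line 3: silently(3) + graceful(2) = 5 ✓

Yes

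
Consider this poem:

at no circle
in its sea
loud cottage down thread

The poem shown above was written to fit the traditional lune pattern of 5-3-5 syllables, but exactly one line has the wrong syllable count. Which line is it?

Line 1: "at no circle": 1+1+2 = 4 (expected 5)
Line 2: "in its sea": 1+1+1 = 3 ✓
Line 3: "loud cottage down thread": 1+2+1+1 = 5 ✓

Line 1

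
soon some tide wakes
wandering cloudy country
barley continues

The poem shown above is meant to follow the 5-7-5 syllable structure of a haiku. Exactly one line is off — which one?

The first line

Line 1: "soon some tide wakes": 1+1+1+1 = 4 (expected 5)
Line 2: "wandering cloudy country": 3+2+2 = 7 ✓
Line 3: "barley continues": 2+3 = 5 ✓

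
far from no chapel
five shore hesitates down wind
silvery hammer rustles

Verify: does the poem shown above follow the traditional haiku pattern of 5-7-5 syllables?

Line 1: far(1) + from(1) + no(1) + chapel(2) = 5 ✓
Line 2: five(1) + shore(1) + hesitates(3) + down(1) + wind(1) = 7 ✓
Line 3: silvery(3) + hammer(2) + rustles(2) = 7 (expected 5)

No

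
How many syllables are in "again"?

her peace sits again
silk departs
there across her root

"again" has 2 syllables.

2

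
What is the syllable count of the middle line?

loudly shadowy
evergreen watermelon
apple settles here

7

The middle line: evergreen(3) + watermelon(4) = 7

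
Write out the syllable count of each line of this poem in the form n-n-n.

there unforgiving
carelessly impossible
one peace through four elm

Line 1: "there unforgiving": 1+4 = 5
Line 2: "carelessly impossible": 3+4 = 7
Line 3: "one peace through four elm": 1+1+1+1+1 = 5

5-7-5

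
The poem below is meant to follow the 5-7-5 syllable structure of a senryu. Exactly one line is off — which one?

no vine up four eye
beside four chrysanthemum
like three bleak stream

Line 3

Line 1: no(1) + vine(1) + up(1) + four(1) + eye(1) = 5 ✓
Line 2: beside(2) + four(1) + chrysanthemum(4) = 7 ✓
Line 3: like(1) + three(1) + bleak(1) + stream(1) = 4 (expected 5)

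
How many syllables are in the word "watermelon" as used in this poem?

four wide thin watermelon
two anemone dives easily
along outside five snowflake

4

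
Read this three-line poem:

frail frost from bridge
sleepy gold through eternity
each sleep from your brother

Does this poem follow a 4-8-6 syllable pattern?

Yes

Line 1: frail (1), frost (1), from (1), bridge (1) → 4 ✓
Line 2: sleepy (2), gold (1), through (1), eternity (4) → 8 ✓
Line 3: each (1), sleep (1), from (1), your (1), brother (2) → 6 ✓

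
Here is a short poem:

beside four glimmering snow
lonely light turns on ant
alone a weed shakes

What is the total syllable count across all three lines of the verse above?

Line 1: "beside four glimmering snow": 2+1+3+1 = 7
Line 2: "lonely light turns on ant": 2+1+1+1+1 = 6
Line 3: "alone a weed shakes": 2+1+1+1 = 5
Total: 7 + 6 + 5 = 18

18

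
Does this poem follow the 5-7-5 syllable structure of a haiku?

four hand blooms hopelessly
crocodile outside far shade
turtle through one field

No

Line 1: "four hand blooms hopelessly": 1+1+1+3 = 6 (expected 5)
Line 2: "crocodile outside far shade": 3+2+1+1 = 7 ✓
Line 3: "turtle through one field": 2+1+1+1 = 5 ✓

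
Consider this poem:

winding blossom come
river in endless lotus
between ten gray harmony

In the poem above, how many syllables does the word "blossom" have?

2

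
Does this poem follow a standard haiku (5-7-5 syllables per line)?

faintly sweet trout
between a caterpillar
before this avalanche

Line 1: faintly (2), sweet (1), trout (1) → 4 (expected 5)
Line 2: between (2), a (1), caterpillar (4) → 7 ✓
Line 3: before (2), this (1), avalanche (3) → 6 (expected 5)

No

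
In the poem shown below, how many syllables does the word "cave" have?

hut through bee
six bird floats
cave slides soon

1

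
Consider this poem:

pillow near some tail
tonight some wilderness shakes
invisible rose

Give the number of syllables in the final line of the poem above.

The final line: invisible(4) + rose(1) = 5

5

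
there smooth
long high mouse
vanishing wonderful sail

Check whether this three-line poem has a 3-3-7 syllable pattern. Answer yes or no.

Line 1: "there smooth": 1+1 = 2 (expected 3)
Line 2: "long high mouse": 1+1+1 = 3 ✓
Line 3: "vanishing wonderful sail": 3+3+1 = 7 ✓

No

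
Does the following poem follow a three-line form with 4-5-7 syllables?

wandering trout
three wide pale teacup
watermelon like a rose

Yes

Line 1: wandering (3), trout (1) → 4 ✓
Line 2: three (1), wide (1), pale (1), teacup (2) → 5 ✓
Line 3: watermelon (4), like (1), a (1), rose (1) → 7 ✓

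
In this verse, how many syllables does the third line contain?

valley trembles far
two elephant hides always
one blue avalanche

5

The third line: "one blue avalanche": 1+1+3 = 5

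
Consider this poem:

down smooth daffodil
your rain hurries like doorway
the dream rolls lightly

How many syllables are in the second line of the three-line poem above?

The second line: your (1), rain (1), hurries (2), like (1), doorway (2) → 7

7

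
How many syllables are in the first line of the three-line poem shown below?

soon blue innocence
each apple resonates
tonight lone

The first line: soon (1), blue (1), innocence (3) → 5

5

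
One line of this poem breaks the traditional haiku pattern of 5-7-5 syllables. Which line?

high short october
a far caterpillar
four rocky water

Line 1: high (1), short (1), october (3) → 5 ✓
Line 2: a (1), far (1), caterpillar (4) → 6 (expected 7)
Line 3: four (1), rocky (2), water (2) → 5 ✓

Line 2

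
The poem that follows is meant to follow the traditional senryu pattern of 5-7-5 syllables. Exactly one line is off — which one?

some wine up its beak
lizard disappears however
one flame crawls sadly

Line 1: some (1), wine (1), up (1), its (1), beak (1) → 5 ✓
Line 2: lizard (2), disappears (3), however (3) → 8 (expected 7)
Line 3: one (1), flame (1), crawls (1), sadly (2) → 5 ✓

Line 2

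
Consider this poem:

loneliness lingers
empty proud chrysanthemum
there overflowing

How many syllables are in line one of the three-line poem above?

Line one: loneliness (3), lingers (2) → 5

5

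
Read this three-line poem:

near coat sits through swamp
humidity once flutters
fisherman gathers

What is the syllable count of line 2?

Line 2: humidity (4), once (1), flutters (2) → 7

7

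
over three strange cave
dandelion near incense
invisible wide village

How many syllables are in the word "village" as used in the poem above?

2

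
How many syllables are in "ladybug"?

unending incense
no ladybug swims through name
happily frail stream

3

"ladybug" has 3 syllables.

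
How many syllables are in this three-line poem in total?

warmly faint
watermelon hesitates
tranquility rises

Line 1: "warmly faint": 2+1 = 3
Line 2: "watermelon hesitates": 4+3 = 7
Line 3: "tranquility rises": 4+2 = 6
Total: 3 + 7 + 6 = 16

16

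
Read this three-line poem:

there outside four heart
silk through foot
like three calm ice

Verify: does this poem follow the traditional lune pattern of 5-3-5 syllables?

No

Line 1: there (1), outside (2), four (1), heart (1) → 5 ✓
Line 2: silk (1), through (1), foot (1) → 3 ✓
Line 3: like (1), three (1), calm (1), ice (1) → 4 (expected 5)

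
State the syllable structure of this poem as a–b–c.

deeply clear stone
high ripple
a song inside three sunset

Line 1: deeply(2) + clear(1) + stone(1) = 4
Line 2: high(1) + ripple(2) = 3
Line 3: a(1) + song(1) + inside(2) + three(1) + sunset(2) = 7

4–3–7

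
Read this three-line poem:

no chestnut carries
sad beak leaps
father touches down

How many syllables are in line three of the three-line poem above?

Line three: father (2), touches (2), down (1) → 5

5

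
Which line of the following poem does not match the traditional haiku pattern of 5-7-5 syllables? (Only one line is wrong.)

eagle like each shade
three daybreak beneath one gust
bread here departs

Line 1: eagle(2) + like(1) + each(1) + shade(1) = 5 ✓
Line 2: three(1) + daybreak(2) + beneath(2) + one(1) + gust(1) = 7 ✓
Line 3: bread(1) + here(1) + departs(2) = 4 (expected 5)

The third line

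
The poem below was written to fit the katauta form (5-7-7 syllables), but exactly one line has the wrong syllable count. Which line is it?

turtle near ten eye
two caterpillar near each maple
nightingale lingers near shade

Line 2

Line 1: turtle(2) + near(1) + ten(1) + eye(1) = 5 ✓
Line 2: two(1) + caterpillar(4) + near(1) + each(1) + maple(2) = 9 (expected 7)
Line 3: nightingale(3) + lingers(2) + near(1) + shade(1) = 7 ✓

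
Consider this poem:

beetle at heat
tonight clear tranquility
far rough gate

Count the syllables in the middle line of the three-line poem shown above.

The middle line: tonight (2), clear (1), tranquility (4) → 7

7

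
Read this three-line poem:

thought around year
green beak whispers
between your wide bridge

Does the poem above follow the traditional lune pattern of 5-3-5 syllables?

Line 1: thought(1) + around(2) + year(1) = 4 (expected 5)
Line 2: green(1) + beak(1) + whispers(2) = 4 (expected 3)
Line 3: between(2) + your(1) + wide(1) + bridge(1) = 5 ✓

No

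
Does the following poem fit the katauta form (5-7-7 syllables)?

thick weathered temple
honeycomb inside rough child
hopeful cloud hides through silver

Line 1: thick(1) + weathered(2) + temple(2) = 5 ✓
Line 2: honeycomb(3) + inside(2) + rough(1) + child(1) = 7 ✓
Line 3: hopeful(2) + cloud(1) + hides(1) + through(1) + silver(2) = 7 ✓

Yes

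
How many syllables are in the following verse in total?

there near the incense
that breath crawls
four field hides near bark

13

Line 1: "there near the incense": 1+1+1+2 = 5
Line 2: "that breath crawls": 1+1+1 = 3
Line 3: "four field hides near bark": 1+1+1+1+1 = 5
Total: 5 + 3 + 5 = 13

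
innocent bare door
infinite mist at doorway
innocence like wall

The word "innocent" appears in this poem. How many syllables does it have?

"innocent" has 3 syllables.

3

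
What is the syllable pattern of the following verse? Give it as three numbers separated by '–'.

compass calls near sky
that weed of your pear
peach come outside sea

5–5–5

Line 1: "compass calls near sky": 2+1+1+1 = 5
Line 2: "that weed of your pear": 1+1+1+1+1 = 5
Line 3: "peach come outside sea": 1+1+2+1 = 5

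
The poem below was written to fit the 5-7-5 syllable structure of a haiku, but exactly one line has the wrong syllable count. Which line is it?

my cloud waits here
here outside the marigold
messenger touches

Line 1: my (1), cloud (1), waits (1), here (1) → 4 (expected 5)
Line 2: here (1), outside (2), the (1), marigold (3) → 7 ✓
Line 3: messenger (3), touches (2) → 5 ✓

The first line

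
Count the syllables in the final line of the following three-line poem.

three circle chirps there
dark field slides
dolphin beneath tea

5

The final line: dolphin(2) + beneath(2) + tea(1) = 5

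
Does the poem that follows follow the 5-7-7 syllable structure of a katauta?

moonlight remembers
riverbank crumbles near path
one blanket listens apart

Line 1: moonlight(2) + remembers(3) = 5 ✓
Line 2: riverbank(3) + crumbles(2) + near(1) + path(1) = 7 ✓
Line 3: one(1) + blanket(2) + listens(2) + apart(2) = 7 ✓

Yes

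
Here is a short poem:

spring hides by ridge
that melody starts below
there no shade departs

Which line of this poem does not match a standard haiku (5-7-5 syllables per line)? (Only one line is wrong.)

Line 1: spring(1) + hides(1) + by(1) + ridge(1) = 4 (expected 5)
Line 2: that(1) + melody(3) + starts(1) + below(2) = 7 ✓
Line 3: there(1) + no(1) + shade(1) + departs(2) = 5 ✓

The first line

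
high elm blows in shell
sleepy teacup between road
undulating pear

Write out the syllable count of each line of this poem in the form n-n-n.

5-7-5

Line 1: "high elm blows in shell": 1+1+1+1+1 = 5
Line 2: "sleepy teacup between road": 2+2+2+1 = 7
Line 3: "undulating pear": 4+1 = 5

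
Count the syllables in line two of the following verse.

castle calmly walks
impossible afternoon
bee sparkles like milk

7

Line two: impossible(4) + afternoon(3) = 7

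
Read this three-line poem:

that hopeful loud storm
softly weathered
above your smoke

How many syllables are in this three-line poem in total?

13

Line 1: that (1), hopeful (2), loud (1), storm (1) → 5
Line 2: softly (2), weathered (2) → 4
Line 3: above (2), your (1), smoke (1) → 4
Total: 5 + 4 + 4 = 13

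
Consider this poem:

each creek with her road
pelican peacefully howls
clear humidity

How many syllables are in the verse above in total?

17

Line 1: each (1), creek (1), with (1), her (1), road (1) → 5
Line 2: pelican (3), peacefully (3), howls (1) → 7
Line 3: clear (1), humidity (4) → 5
Total: 5 + 7 + 5 = 17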